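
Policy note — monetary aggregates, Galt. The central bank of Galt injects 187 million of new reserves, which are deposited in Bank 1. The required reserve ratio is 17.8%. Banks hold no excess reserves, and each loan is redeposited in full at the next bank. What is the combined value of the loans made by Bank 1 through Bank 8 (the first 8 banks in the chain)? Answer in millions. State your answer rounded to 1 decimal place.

Bank i lends (1 − rr)^i of the original deposit: Bank 1 lends 187·0.8220 = 153.7140, Bank 2 lends 187·0.8220² ≈ 126.3529, and so on.
Summing a geometric series: total = 187·[0.8220·(1 − 0.8220^8) / (1 − 0.8220)] ≈ 683.5637 million.

683.6 million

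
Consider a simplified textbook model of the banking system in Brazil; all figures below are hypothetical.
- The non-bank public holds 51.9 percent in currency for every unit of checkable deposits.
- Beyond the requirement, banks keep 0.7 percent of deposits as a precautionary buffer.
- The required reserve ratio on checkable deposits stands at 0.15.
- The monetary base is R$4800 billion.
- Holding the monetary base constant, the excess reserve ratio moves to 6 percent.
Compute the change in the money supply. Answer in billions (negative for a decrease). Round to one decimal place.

Initially m₁ = (1 + 0.519) / (0.15 + 0.007 + 0.519) ≈ 2.247041, so M₁ = 2.247041 × 4800 = 10785.7968 billion.
After the change m₂ = (1 + 0.519) / (0.15 + 0.06 + 0.519) ≈ 2.083676, so M₂ = 2.083676 × 4800 = 10001.6448 billion.
ΔM = M₂ − M₁ = 10001.6448 − 10785.7968 = -784.152 billion.

-784.2 billion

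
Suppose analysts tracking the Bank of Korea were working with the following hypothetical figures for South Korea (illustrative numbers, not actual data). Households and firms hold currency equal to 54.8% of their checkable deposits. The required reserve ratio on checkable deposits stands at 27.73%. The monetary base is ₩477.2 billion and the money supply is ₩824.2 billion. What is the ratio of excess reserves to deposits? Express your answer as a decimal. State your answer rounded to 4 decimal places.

0.0710

Using m = M/MB = 824.2/477.2 ≈ 1.727158. Since m = (1 + c)/(c + rr + e), the denominator satisfies c + rr + e = (1 + c)/m = (1 + 0.548) / 1.727158 ≈ 0.896270.
With c = 0.548 and rr = 0.2773, the ratio of excess reserves to deposits is 0.896270 − 0.548 − 0.2773 = 0.07097.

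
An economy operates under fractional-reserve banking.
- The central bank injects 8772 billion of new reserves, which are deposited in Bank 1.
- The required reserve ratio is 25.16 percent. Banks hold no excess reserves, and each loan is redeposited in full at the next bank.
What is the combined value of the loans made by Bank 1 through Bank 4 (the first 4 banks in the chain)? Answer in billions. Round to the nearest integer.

17907 billion

Bank i lends (1 − rr)^i of the original deposit: Bank 1 lends 8772·0.7484 = 6564.9648, Bank 2 lends 8772·0.7484² ≈ 4913.2197, and so on.
Summing a geometric series: total = 8772·[0.7484·(1 − 0.7484^4) / (1 − 0.7484)] ≈ 17907.1450 billion.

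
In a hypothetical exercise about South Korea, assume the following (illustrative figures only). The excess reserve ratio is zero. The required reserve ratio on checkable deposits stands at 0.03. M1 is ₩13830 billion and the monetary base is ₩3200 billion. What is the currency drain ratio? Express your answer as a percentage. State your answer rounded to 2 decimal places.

26.20%

Using m = M/MB = 13830/3200 = 4.321875. From m = (1 + c)/(c + rr + e), rearranging gives 1 + c = m·(c + rr + e), so c·(1 − m) = m·(rr + e) − 1.
Hence c = [m·(rr + e) − 1]/(1 − m) = [4.321875 × (0.03 + 0) − 1] / (1 − 4.321875) ≈ 0.262004.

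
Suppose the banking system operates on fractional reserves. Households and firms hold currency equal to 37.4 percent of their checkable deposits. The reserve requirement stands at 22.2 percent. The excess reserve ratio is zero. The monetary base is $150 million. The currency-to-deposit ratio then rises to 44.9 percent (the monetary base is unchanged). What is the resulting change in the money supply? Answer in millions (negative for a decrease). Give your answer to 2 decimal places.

Initially m₁ = (1 + 0.374) / (0.222 + 0.374) ≈ 2.305369, so M₁ = 2.305369 × 150 ≈ 345.8053 million.
After the change m₂ = (1 + 0.449) / (0.222 + 0.449) ≈ 2.159463, so M₂ = 2.159463 × 150 ≈ 323.9195 million.
ΔM = M₂ − M₁ = 323.9195 − 345.8053 = -21.8858 million.

-21.89 million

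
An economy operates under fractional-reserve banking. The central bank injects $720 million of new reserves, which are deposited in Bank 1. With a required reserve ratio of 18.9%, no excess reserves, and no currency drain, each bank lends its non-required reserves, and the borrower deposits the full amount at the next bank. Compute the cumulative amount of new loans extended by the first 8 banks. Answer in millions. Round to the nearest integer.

Bank i lends (1 − rr)^i of the original deposit: Bank 1 lends 720·0.8110 = 583.9200, Bank 2 lends 720·0.8110² ≈ 473.5591, and so on.
Summing a geometric series: total = 720·[0.8110·(1 − 0.8110^8) / (1 − 0.8110)] ≈ 2511.3500 million.

$2511 million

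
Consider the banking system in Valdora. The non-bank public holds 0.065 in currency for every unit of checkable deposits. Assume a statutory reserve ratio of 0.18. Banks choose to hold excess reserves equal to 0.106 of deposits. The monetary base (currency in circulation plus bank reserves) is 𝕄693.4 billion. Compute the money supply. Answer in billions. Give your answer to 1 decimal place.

𝕄2103.9 billion

The money multiplier is m = (1 + c) / (rr + e + c) = (1 + 0.065) / (0.18 + 0.106 + 0.065) ≈ 3.03419.
So M = m × MB = 3.03419 × 693.4 ≈ 2103.9073 billion.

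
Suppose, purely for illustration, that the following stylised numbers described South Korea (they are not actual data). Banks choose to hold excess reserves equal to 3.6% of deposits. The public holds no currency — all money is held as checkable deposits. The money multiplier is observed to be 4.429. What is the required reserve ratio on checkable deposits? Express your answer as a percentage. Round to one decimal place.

19.0%

Using m = 4.429. Since m = (1 + c)/(c + rr + e), the denominator satisfies c + rr + e = (1 + c)/m = (1 + 0) / 4.429 ≈ 0.225785.
With c = 0 and e = 0.036, the required reserve ratio on checkable deposits is 0.225785 − 0 − 0.036 = 0.189785.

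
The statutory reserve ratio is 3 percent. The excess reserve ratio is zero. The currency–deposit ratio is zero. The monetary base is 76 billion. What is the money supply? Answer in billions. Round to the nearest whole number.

2533 billion

With no currency drain or excess reserves, the money multiplier is m = 1/rr = 1/0.03 ≈ 33.3333.
Money supply M = m × MB = 33.3333 × 76 = 2533.3308 billion.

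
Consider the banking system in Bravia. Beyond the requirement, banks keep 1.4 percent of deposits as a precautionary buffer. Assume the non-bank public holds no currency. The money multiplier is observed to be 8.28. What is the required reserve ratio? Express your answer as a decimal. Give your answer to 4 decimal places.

0.1068

Using m = 8.28. Since m = (1 + c)/(c + rr + e), the denominator satisfies c + rr + e = (1 + c)/m = (1 + 0) / 8.28 ≈ 0.120773.
With c = 0 and e = 0.014, the required reserve ratio is 0.120773 − 0 − 0.014 = 0.106773.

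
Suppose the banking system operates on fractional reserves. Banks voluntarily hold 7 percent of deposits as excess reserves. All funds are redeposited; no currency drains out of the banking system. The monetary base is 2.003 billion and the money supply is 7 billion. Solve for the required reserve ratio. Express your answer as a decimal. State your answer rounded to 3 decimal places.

0.216

Using m = M/MB = 7/2.003 ≈ 3.494758. Since m = (1 + c)/(c + rr + e), the denominator satisfies c + rr + e = (1 + c)/m = (1 + 0) / 3.494758 ≈ 0.286143.
With c = 0 and e = 0.07, the required reserve ratio is 0.286143 − 0 − 0.07 = 0.216143.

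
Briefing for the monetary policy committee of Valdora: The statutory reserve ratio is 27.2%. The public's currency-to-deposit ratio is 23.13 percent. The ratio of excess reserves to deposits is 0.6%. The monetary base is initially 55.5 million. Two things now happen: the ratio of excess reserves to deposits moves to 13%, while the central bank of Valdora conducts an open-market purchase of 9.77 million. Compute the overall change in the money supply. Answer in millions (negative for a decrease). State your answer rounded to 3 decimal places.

-7.277 million

Before: m₁ = (1 + 0.2313) / (0.272 + 0.006 + 0.2313) ≈ 2.417632, MB₁ = 55.5, so M₁ = 2.417632 × 55.5 ≈ 134.1786 million.
After: m₂ = (1 + 0.2313) / (0.272 + 0.13 + 0.2313) ≈ 1.944260, MB₂ = 55.5 + 9.77 = 65.27, so M₂ = 1.944260 × 65.27 ≈ 126.9019 million.
ΔM = M₂ − M₁ = 126.9019 − 134.1786 = -7.2767 million.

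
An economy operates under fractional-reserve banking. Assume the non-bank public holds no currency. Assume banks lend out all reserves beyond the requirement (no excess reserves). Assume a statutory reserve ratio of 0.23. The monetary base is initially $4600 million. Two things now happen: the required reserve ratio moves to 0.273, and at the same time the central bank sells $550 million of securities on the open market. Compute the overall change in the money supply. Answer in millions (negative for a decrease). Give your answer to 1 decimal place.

-5164.8 million

Before: m₁ = 1 / (0.23) ≈ 4.347826, MB₁ = 4600, so M₁ = 4.347826 × 4600 = 19999.9996 million.
After: m₂ = 1 / (0.273) ≈ 3.663004, MB₂ = 4600 − 550 = 4050, so M₂ = 3.663004 × 4050 = 14835.1662 million.
ΔM = M₂ − M₁ = 14835.1662 − 19999.9996 = -5164.8334 million.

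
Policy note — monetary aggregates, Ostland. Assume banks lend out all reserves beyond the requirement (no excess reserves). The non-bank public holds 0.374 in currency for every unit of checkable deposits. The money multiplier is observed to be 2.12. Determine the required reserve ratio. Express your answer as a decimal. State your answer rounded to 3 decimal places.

0.274

Using m = 2.12. Since m = (1 + c)/(c + rr + e), the denominator satisfies c + rr + e = (1 + c)/m = (1 + 0.374) / 2.12 ≈ 0.648113.
With c = 0.374 and e = 0, the required reserve ratio is 0.648113 − 0.374 − 0 = 0.274113.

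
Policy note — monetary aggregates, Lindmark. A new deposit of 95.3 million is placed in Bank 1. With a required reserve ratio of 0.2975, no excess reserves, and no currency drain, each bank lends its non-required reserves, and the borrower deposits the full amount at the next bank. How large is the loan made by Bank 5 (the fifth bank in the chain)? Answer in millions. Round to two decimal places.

Each bank lends a fraction (1 − rr) = 0.7025 of the deposit it receives, so Bank 5 receives 95.3·0.7025^4 and lends 95.3·0.7025^5 ≈ 16.3051 million.

16.31 million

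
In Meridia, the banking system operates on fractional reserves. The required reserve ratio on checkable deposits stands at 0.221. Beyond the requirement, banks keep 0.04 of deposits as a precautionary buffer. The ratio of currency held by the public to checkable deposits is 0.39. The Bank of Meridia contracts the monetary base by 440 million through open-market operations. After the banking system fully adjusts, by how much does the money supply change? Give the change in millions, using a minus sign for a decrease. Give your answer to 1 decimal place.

-939.5 million

The money multiplier is m = (1 + c) / (rr + e + c) = (1 + 0.39) / (0.221 + 0.04 + 0.39) ≈ 2.13518.
The sale removes 440 million of base, so ΔM = m × ΔMB = 2.13518 × (−440) = -939.4792 million.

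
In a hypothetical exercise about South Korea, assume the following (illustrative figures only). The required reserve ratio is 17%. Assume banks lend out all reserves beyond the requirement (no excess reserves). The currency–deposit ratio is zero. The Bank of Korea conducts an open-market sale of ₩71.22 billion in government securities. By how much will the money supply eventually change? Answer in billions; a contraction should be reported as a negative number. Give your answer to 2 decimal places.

The simple money multiplier is m = 1/rr = 1/0.17 ≈ 5.88235.
An open-market sale reduces the monetary base by 71.22 billion, so ΔM = m × ΔMB = 5.88235 × (−71.22) ≈ -418.941 billion.

-418.94 billion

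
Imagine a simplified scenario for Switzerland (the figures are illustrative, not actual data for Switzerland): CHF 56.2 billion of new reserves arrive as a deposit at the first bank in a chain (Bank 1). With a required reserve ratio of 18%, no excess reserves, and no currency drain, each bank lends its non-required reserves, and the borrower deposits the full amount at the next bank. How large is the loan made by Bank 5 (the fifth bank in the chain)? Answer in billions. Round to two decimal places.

CHF 20.84 billion

Each bank lends a fraction (1 − rr) = 0.8200 of the deposit it receives, so Bank 5 receives 56.2·0.8200^4 and lends 56.2·0.8200^5 ≈ 20.8356 billion.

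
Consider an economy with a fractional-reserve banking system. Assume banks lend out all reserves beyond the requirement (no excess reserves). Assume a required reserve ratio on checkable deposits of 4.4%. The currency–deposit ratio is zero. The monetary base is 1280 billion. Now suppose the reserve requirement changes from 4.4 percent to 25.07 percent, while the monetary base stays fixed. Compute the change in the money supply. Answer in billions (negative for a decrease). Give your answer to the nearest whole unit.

Initially m₁ = 1 / (0.044) ≈ 22.72727, so M₁ = 22.72727 × 1280 = 29090.9056 billion.
After the change m₂ = 1 / (0.2507) ≈ 3.98883, so M₂ = 3.98883 × 1280 = 5105.7024 billion.
ΔM = M₂ − M₁ = 5105.7024 − 29090.9056 = -23985.2032 billion.

-23985 billion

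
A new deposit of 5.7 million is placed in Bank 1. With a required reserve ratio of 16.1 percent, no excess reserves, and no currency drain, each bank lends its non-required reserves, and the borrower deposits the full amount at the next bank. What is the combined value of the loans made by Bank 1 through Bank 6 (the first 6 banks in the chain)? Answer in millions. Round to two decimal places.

19.34 million

Bank i lends (1 − rr)^i of the original deposit: Bank 1 lends 5.7·0.8390 = 4.7823, Bank 2 lends 5.7·0.8390² ≈ 4.0123, and so on.
Summing a geometric series: total = 5.7·[0.8390·(1 − 0.8390^6) / (1 − 0.8390)] ≈ 19.3432 million.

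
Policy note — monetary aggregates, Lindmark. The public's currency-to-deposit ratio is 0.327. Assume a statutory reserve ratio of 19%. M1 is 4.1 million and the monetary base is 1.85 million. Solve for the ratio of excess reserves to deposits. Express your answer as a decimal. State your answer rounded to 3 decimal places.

0.082

Using m = M/MB = 4.1/1.85 ≈ 2.216216. Since m = (1 + c)/(c + rr + e), the denominator satisfies c + rr + e = (1 + c)/m = (1 + 0.327) / 2.216216 ≈ 0.598768.
With c = 0.327 and rr = 0.19, the ratio of excess reserves to deposits is 0.598768 − 0.327 − 0.19 = 0.081768.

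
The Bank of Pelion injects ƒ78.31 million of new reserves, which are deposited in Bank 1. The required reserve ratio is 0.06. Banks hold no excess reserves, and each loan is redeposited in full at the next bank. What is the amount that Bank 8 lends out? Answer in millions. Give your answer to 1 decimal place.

Each bank lends a fraction (1 − rr) = 0.9400 of the deposit it receives, so Bank 8 receives 78.31·0.9400^7 and lends 78.31·0.9400^8 ≈ 47.7353 million.

ƒ47.7 million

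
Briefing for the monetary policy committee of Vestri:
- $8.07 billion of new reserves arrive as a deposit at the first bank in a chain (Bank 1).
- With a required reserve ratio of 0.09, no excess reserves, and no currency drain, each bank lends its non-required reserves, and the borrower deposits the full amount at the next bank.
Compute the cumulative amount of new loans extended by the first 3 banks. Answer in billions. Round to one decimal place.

$20.1 billion

Bank i lends (1 − rr)^i of the original deposit: Bank 1 lends 8.07·0.9100 = 7.3437, Bank 2 lends 8.07·0.9100² ≈ 6.6828, and so on.
Summing a geometric series: total = 8.07·[0.9100·(1 − 0.9100^3) / (1 − 0.9100)] ≈ 20.1078 billion.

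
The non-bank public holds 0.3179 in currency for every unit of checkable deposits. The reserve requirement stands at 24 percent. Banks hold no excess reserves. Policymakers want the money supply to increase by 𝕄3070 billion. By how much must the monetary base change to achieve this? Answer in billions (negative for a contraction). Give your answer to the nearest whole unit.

𝕄1300 billion

The money multiplier is m = (1 + c) / (rr + c) = (1 + 0.3179) / (0.24 + 0.3179) ≈ 2.36225.
ΔMB = ΔM / m = (+3070) / 2.36225 ≈ 1299.6084 billion.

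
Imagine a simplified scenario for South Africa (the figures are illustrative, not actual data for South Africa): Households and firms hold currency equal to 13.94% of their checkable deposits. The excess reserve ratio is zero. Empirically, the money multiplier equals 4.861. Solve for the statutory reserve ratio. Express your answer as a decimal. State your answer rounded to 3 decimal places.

Using m = 4.861. Since m = (1 + c)/(c + rr + e), the denominator satisfies c + rr + e = (1 + c)/m = (1 + 0.1394) / 4.861 ≈ 0.234396.
With c = 0.1394 and e = 0, the statutory reserve ratio is 0.234396 − 0.1394 − 0 = 0.094996.

0.095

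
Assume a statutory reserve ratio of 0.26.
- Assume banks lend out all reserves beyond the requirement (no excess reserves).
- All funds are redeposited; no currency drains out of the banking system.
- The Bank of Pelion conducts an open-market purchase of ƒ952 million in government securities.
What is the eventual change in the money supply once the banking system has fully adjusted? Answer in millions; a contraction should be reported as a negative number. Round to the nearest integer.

ƒ3662 million

The simple money multiplier is m = 1/rr = 1/0.26 ≈ 3.8462.
An open-market purchase increases the monetary base by 952 million, so ΔM = m × ΔMB = 3.8462 × 952 = 3661.5824 million.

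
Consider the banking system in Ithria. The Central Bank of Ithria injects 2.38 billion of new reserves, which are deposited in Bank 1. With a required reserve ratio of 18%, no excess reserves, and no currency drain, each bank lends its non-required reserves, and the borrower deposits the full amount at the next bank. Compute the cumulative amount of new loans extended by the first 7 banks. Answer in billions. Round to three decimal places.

Bank i lends (1 − rr)^i of the original deposit: Bank 1 lends 2.38·0.8200 = 1.9516, Bank 2 lends 2.38·0.8200² ≈ 1.6003, and so on.
Summing a geometric series: total = 2.38·[0.8200·(1 − 0.8200^7) / (1 − 0.8200)] ≈ 8.1394 billion.

8.139 billion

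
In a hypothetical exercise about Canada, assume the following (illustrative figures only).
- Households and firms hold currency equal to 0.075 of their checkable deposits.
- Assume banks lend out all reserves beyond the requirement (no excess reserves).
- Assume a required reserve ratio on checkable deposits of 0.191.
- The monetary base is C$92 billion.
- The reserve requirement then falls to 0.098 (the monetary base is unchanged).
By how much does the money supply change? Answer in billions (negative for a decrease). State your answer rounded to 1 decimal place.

Initially m₁ = (1 + 0.075) / (0.191 + 0.075) ≈ 4.0414, so M₁ = 4.0414 × 92 = 371.8088 billion.
After the change m₂ = (1 + 0.075) / (0.098 + 0.075) ≈ 6.2139, so M₂ = 6.2139 × 92 = 571.6788 billion.
ΔM = M₂ − M₁ = 571.6788 − 371.8088 = 199.87 billion.

C$199.9 billion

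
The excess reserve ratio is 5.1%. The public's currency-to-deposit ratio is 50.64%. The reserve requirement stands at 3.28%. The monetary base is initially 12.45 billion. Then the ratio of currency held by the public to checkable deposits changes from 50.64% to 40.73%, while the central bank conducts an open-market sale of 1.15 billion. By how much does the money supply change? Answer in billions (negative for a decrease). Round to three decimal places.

Before: m₁ = (1 + 0.5064) / (0.0328 + 0.051 + 0.5064) ≈ 2.552355, MB₁ = 12.45, so M₁ = 2.552355 × 12.45 ≈ 31.7768 billion.
After: m₂ = (1 + 0.4073) / (0.0328 + 0.051 + 0.4073) ≈ 2.865608, MB₂ = 12.45 − 1.15 = 11.3, so M₂ = 2.865608 × 11.3 ≈ 32.3814 billion.
ΔM = M₂ − M₁ = 32.3814 − 31.7768 = 0.6046 billion.

0.605 billion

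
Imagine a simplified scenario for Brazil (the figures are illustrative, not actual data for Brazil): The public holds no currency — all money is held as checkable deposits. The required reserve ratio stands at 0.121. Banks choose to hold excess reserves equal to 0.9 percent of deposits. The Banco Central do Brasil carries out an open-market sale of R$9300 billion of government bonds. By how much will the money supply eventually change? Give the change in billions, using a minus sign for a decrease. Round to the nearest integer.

-71538 billion

The money multiplier is m = 1 / (rr + e) = 1 / (0.121 + 0.009) ≈ 7.69231.
The sale removes 9300 billion of base, so ΔM = m × ΔMB = 7.69231 × (−9300) = -71538.483 billion.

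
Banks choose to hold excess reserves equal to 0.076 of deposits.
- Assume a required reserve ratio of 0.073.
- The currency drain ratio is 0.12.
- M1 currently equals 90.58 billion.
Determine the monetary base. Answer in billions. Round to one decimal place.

The money multiplier is m = (1 + c) / (rr + e + c) = (1 + 0.12) / (0.073 + 0.076 + 0.12) ≈ 4.1636.
MB = M / m = 90.58 / 4.1636 ≈ 21.7552 billion.

21.8 billion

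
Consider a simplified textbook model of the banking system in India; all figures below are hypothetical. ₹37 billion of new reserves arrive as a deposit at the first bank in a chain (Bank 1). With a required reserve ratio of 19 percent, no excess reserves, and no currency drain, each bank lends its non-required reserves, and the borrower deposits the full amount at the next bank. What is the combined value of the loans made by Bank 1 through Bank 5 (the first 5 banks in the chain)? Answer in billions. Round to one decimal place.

₹102.7 billion

Bank i lends (1 − rr)^i of the original deposit: Bank 1 lends 37·0.8100 = 29.9700, Bank 2 lends 37·0.8100² = 24.2757, and so on.
Summing a geometric series: total = 37·[0.8100·(1 − 0.8100^5) / (1 − 0.8100)] ≈ 102.7374 billion.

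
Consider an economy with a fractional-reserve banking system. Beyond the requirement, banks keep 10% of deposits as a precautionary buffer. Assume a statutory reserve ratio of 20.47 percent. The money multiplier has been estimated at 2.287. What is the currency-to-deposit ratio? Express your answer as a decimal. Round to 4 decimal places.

Using m = 2.287. From m = (1 + c)/(c + rr + e), rearranging gives 1 + c = m·(c + rr + e), so c·(1 − m) = m·(rr + e) − 1.
Hence c = [m·(rr + e) − 1]/(1 − m) = [2.287 × (0.2047 + 0.1) − 1] / (1 − 2.287) ≈ 0.235549.

0.2355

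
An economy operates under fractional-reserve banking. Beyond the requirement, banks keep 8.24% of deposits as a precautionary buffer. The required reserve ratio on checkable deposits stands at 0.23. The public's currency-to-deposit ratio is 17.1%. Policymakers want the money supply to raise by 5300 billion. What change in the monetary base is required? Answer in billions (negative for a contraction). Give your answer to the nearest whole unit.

2188 billion

The money multiplier is m = (1 + c) / (rr + e + c) = (1 + 0.171) / (0.23 + 0.0824 + 0.171) ≈ 2.42242.
ΔMB = ΔM / m = (+5300) / 2.42242 ≈ 2187.8947 billion.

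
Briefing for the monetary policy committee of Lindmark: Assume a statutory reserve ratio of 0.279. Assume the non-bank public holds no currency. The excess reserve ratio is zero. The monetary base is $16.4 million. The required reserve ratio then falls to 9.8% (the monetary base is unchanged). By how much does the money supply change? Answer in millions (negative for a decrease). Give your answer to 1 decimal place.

Initially m₁ = 1 / (0.279) ≈ 3.5842, so M₁ = 3.5842 × 16.4 ≈ 58.7809 million.
After the change m₂ = 1 / (0.098) ≈ 10.2041, so M₂ = 10.2041 × 16.4 ≈ 167.3472 million.
ΔM = M₂ − M₁ = 167.3472 − 58.7809 = 108.5663 million.

$108.6 million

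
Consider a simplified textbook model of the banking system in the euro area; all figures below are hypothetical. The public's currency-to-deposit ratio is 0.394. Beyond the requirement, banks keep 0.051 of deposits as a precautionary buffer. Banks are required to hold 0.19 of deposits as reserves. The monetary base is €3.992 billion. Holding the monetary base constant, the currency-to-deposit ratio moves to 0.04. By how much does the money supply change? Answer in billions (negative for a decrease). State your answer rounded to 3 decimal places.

€6.011 billion

Initially m₁ = (1 + 0.394) / (0.19 + 0.051 + 0.394) ≈ 2.19528, so M₁ = 2.19528 × 3.992 ≈ 8.7636 billion.
After the change m₂ = (1 + 0.04) / (0.19 + 0.051 + 0.04) ≈ 3.70107, so M₂ = 3.70107 × 3.992 ≈ 14.7747 billion.
ΔM = M₂ − M₁ = 14.7747 − 8.7636 = 6.0111 billion.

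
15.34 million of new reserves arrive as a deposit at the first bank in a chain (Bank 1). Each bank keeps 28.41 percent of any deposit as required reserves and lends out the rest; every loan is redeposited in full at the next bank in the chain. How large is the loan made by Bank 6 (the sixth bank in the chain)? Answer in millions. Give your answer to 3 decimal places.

Each bank lends a fraction (1 − rr) = 0.7159 of the deposit it receives, so Bank 6 receives 15.34·0.7159^5 and lends 15.34·0.7159^6 ≈ 2.0651 million.

2.065 million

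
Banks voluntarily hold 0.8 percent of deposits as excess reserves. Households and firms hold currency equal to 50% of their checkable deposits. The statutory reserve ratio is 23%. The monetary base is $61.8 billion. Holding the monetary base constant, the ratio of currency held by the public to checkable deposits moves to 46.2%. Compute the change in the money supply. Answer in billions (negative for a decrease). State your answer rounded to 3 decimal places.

$3.464 billion

Initially m₁ = (1 + 0.5) / (0.23 + 0.008 + 0.5) ≈ 2.032520, so M₁ = 2.032520 × 61.8 ≈ 125.6097 billion.
After the change m₂ = (1 + 0.462) / (0.23 + 0.008 + 0.462) ≈ 2.088571, so M₂ = 2.088571 × 61.8 ≈ 129.0737 billion.
ΔM = M₂ − M₁ = 129.0737 − 125.6097 = 3.464 billion.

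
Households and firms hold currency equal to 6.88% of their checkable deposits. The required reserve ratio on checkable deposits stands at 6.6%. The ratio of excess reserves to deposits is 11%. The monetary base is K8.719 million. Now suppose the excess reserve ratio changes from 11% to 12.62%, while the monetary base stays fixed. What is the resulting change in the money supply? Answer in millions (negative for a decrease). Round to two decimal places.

Initially m₁ = (1 + 0.0688) / (0.066 + 0.11 + 0.0688) ≈ 4.3660, so M₁ = 4.3660 × 8.719 ≈ 38.0672 million.
After the change m₂ = (1 + 0.0688) / (0.066 + 0.1262 + 0.0688) ≈ 4.0950, so M₂ = 4.0950 × 8.719 ≈ 35.7043 million.
ΔM = M₂ − M₁ = 35.7043 − 38.0672 = -2.3629 million.

-2.36 million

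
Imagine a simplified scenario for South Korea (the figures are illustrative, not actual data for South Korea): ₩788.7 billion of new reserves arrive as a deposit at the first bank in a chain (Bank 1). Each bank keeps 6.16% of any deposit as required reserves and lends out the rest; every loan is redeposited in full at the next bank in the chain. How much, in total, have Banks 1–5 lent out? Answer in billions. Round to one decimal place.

₩3271.9 billion

Bank i lends (1 − rr)^i of the original deposit: Bank 1 lends 788.7·0.9384 ≈ 740.1161, Bank 2 lends 788.7·0.9384² ≈ 694.5249, and so on.
Summing a geometric series: total = 788.7·[0.9384·(1 − 0.9384^5) / (1 − 0.9384)] ≈ 3271.8987 billion.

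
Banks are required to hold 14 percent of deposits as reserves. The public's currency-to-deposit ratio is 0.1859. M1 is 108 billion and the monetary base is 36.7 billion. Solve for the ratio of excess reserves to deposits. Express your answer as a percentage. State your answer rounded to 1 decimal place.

7.7%

Using m = M/MB = 108/36.7 ≈ 2.942779. Since m = (1 + c)/(c + rr + e), the denominator satisfies c + rr + e = (1 + c)/m = (1 + 0.1859) / 2.942779 ≈ 0.402986.
With c = 0.1859 and rr = 0.14, the ratio of excess reserves to deposits is 0.402986 − 0.1859 − 0.14 = 0.077086.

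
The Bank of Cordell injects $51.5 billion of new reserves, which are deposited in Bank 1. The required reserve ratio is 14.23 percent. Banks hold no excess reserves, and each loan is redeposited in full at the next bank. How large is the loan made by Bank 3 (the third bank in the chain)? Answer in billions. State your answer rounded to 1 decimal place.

$32.5 billion

Each bank lends a fraction (1 − rr) = 0.8577 of the deposit it receives, so Bank 3 receives 51.5·0.8577^2 and lends 51.5·0.8577^3 ≈ 32.4948 billion.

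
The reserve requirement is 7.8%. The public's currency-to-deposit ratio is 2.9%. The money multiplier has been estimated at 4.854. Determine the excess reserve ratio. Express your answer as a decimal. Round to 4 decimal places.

Using m = 4.854. Since m = (1 + c)/(c + rr + e), the denominator satisfies c + rr + e = (1 + c)/m = (1 + 0.029) / 4.854 ≈ 0.211990.
With c = 0.029 and rr = 0.078, the excess reserve ratio is 0.211990 − 0.029 − 0.078 = 0.10499.

0.1050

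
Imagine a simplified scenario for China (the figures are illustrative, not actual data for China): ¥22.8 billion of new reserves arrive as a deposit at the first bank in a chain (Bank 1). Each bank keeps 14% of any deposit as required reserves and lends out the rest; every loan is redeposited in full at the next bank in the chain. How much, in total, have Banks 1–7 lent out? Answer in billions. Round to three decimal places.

¥91.327 billion

Bank i lends (1 − rr)^i of the original deposit: Bank 1 lends 22.8·0.8600 = 19.6080, Bank 2 lends 22.8·0.8600² ≈ 16.8629, and so on.
Summing a geometric series: total = 22.8·[0.8600·(1 − 0.8600^7) / (1 − 0.8600)] ≈ 91.3274 billion.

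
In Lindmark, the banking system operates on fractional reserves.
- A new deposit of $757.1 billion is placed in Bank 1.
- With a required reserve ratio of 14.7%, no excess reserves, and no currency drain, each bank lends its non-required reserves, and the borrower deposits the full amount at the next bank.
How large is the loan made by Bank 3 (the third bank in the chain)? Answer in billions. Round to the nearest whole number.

Each bank lends a fraction (1 − rr) = 0.8530 of the deposit it receives, so Bank 3 receives 757.1·0.8530^2 and lends 757.1·0.8530^3 ≈ 469.8945 billion.

$470 billion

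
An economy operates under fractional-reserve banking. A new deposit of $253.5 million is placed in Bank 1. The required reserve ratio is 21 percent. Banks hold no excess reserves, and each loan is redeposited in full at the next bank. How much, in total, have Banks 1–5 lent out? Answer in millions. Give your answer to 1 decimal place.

Bank i lends (1 − rr)^i of the original deposit: Bank 1 lends 253.5·0.7900 = 200.2650, Bank 2 lends 253.5·0.7900² ≈ 158.2094, and so on.
Summing a geometric series: total = 253.5·[0.7900·(1 − 0.7900^5) / (1 − 0.7900)] ≈ 660.2016 million.

$660.2 million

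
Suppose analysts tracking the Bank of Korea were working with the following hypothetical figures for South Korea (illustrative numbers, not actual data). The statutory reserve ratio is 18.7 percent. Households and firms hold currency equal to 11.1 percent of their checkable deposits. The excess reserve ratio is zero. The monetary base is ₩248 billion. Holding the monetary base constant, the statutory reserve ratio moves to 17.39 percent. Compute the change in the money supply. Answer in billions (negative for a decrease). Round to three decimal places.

Initially m₁ = (1 + 0.111) / (0.187 + 0.111) ≈ 3.7281879, so M₁ = 3.7281879 × 248 ≈ 924.5906 billion.
After the change m₂ = (1 + 0.111) / (0.1739 + 0.111) = 3.8996139, so M₂ = 3.8996139 × 248 ≈ 967.1042 billion.
ΔM = M₂ − M₁ = 967.1042 − 924.5906 = 42.5136 billion.

₩42.514 billion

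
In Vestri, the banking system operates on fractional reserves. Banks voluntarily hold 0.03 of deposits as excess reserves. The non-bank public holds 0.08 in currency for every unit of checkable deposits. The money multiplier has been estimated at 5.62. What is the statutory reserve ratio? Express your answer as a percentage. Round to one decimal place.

Using m = 5.62. Since m = (1 + c)/(c + rr + e), the denominator satisfies c + rr + e = (1 + c)/m = (1 + 0.08) / 5.62 ≈ 0.192171.
With c = 0.08 and e = 0.03, the statutory reserve ratio is 0.192171 − 0.08 − 0.03 = 0.082171.

8.2%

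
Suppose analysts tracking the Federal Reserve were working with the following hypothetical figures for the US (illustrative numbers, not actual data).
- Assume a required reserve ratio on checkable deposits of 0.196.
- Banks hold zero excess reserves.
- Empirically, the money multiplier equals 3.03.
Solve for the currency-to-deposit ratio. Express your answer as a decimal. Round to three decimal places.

Using m = 3.03. From m = (1 + c)/(c + rr + e), rearranging gives 1 + c = m·(c + rr + e), so c·(1 − m) = m·(rr + e) − 1.
Hence c = [m·(rr + e) − 1]/(1 − m) = [3.03 × (0.196 + 0) − 1] / (1 − 3.03) ≈ 0.200059.

0.200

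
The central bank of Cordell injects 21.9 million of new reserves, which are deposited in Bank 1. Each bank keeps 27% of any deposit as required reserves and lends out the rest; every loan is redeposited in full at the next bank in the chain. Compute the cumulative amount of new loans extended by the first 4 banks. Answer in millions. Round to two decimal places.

Bank i lends (1 − rr)^i of the original deposit: Bank 1 lends 21.9·0.7300 = 15.9870, Bank 2 lends 21.9·0.7300² ≈ 11.6705, and so on.
Summing a geometric series: total = 21.9·[0.7300·(1 − 0.7300^4) / (1 − 0.7300)] ≈ 42.3962 million.

42.40 million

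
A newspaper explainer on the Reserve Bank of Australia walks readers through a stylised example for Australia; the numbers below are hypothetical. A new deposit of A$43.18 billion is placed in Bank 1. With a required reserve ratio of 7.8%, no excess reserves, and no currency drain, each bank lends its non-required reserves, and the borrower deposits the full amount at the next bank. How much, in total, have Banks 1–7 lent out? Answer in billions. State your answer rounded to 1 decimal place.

A$221.3 billion

Bank i lends (1 − rr)^i of the original deposit: Bank 1 lends 43.18·0.9220 ≈ 39.8120, Bank 2 lends 43.18·0.9220² ≈ 36.7066, and so on.
Summing a geometric series: total = 43.18·[0.9220·(1 − 0.9220^7) / (1 − 0.9220)] ≈ 221.3182 billion.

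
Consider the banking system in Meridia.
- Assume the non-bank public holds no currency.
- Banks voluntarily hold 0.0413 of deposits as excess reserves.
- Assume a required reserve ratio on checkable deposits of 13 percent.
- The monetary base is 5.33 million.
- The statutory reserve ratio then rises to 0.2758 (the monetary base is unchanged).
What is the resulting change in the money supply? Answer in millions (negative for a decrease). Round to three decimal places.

-14.306 million

Initially m₁ = 1 / (0.13 + 0.0413) ≈ 5.83771, so M₁ = 5.83771 × 5.33 ≈ 31.115 million.
After the change m₂ = 1 / (0.2758 + 0.0413) ≈ 3.15358, so M₂ = 3.15358 × 5.33 ≈ 16.8086 million.
ΔM = M₂ − M₁ = 16.8086 − 31.115 = -14.3064 million.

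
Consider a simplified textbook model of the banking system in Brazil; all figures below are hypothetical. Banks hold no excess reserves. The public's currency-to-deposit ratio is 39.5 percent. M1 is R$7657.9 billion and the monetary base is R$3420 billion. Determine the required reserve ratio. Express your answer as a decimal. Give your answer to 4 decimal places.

Using m = M/MB = 7657.9/3420 ≈ 2.239152. Since m = (1 + c)/(c + rr + e), the denominator satisfies c + rr + e = (1 + c)/m = (1 + 0.395) / 2.239152 ≈ 0.623004.
With c = 0.395 and e = 0, the required reserve ratio is 0.623004 − 0.395 − 0 = 0.228004.

0.2280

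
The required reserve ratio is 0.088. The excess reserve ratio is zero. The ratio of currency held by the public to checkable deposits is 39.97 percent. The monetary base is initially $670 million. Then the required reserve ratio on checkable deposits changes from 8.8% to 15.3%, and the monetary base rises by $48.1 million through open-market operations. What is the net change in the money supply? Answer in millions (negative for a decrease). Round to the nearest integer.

Before: m₁ = (1 + 0.3997) / (0.088 + 0.3997) ≈ 2.87, MB₁ = 670, so M₁ = 2.87 × 670 = 1922.9 million.
After: m₂ = (1 + 0.3997) / (0.153 + 0.3997) ≈ 2.5325, MB₂ = 670 + 48.1 = 718.1, so M₂ = 2.5325 × 718.1 ≈ 1818.5883 million.
ΔM = M₂ − M₁ = 1818.5883 − 1922.9 = -104.3117 million.

-104 million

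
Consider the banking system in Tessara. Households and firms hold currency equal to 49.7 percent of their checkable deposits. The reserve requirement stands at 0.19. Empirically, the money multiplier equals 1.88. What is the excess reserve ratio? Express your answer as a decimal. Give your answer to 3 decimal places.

Using m = 1.88. Since m = (1 + c)/(c + rr + e), the denominator satisfies c + rr + e = (1 + c)/m = (1 + 0.497) / 1.88 ≈ 0.796277.
With c = 0.497 and rr = 0.19, the excess reserve ratio is 0.796277 − 0.497 − 0.19 = 0.109277.

0.109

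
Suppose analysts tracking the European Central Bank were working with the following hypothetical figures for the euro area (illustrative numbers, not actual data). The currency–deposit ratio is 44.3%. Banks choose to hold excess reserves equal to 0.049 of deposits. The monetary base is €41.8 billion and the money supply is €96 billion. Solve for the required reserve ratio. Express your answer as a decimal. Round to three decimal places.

0.136

Using m = M/MB = 96/41.8 ≈ 2.296651. Since m = (1 + c)/(c + rr + e), the denominator satisfies c + rr + e = (1 + c)/m = (1 + 0.443) / 2.296651 ≈ 0.628306.
With c = 0.443 and e = 0.049, the required reserve ratio is 0.628306 − 0.443 − 0.049 = 0.136306.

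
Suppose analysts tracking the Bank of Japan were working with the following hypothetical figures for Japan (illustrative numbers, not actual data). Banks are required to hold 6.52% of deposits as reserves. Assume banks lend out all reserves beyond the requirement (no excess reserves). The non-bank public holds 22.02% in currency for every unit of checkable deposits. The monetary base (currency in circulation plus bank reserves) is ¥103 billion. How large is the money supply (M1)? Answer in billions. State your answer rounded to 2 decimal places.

The money multiplier is m = (1 + c) / (rr + c) = (1 + 0.2202) / (0.0652 + 0.2202) ≈ 4.275403.
So M = m × MB = 4.275403 × 103 ≈ 440.3665 billion.

¥440.37 billion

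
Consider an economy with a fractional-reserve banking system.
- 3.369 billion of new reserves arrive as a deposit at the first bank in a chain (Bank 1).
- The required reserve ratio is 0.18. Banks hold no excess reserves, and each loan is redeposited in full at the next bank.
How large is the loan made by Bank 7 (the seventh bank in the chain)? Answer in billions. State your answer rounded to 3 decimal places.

Each bank lends a fraction (1 − rr) = 0.8200 of the deposit it receives, so Bank 7 receives 3.369·0.8200^6 and lends 3.369·0.8200^7 ≈ 0.8398 billion.

0.840 billion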